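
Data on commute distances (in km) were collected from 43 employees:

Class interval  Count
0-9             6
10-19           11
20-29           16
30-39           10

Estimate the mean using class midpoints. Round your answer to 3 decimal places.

Midpoints: 4.5, 14.5, 24.5, 34.5
Σfm = 6×4.5 + 11×14.5 + 16×24.5 + 10×34.5 = 923.5
n = Σf = 43
Mean = 923.5 / 43 = 21.4767

21.477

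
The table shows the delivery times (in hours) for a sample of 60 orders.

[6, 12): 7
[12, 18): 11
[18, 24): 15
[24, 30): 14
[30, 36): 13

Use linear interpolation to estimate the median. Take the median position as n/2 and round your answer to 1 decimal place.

Cumulative frequencies: 7, 18, 33, 47, 60
n = 60; position = n/2 = 30.
This falls in the class [18, 24): L = 18, F = 18, f = 15, h = 6.
Median ≈ 18 + ((30 − 18) / 15) × 6 = 22.8000

22.8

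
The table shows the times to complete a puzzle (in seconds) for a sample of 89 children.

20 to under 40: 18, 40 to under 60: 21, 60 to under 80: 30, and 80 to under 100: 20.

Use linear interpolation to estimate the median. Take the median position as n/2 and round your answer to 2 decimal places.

Cumulative frequencies: 18, 39, 69, 89
n = 89; position = n/2 = 44.5.
This falls in the class 60 to under 80: L = 60, F = 39, f = 30, h = 20.
Median ≈ 60 + ((44.5 − 39) / 30) × 20 = 63.6667

63.67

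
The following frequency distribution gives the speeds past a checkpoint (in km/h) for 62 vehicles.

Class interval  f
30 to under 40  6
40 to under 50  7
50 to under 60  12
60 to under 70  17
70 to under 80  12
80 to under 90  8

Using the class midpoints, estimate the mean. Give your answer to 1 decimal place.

62.4

Midpoints: 35, 45, 55, 65, 75, 85
Σfm = 6×35 + 7×45 + 12×55 + 17×65 + 12×75 + 8×85 = 3870
n = Σf = 62
Mean = 3870 / 62 = 62.4194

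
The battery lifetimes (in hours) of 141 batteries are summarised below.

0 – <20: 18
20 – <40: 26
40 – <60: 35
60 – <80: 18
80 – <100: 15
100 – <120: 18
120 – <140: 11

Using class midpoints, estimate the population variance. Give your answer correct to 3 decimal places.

1316.191

Midpoints: 10, 30, 50, 70, 90, 110, 130
n = 141, Σfm = 8730, mean = 61.9149
Σfm² = 726100
Σf(m − x̄)² = Σfm² − (Σfm)²/n = 726100 − 8730²/141 = 185582.9787
Population variance = 185582.9787 / 141 = 1316.1913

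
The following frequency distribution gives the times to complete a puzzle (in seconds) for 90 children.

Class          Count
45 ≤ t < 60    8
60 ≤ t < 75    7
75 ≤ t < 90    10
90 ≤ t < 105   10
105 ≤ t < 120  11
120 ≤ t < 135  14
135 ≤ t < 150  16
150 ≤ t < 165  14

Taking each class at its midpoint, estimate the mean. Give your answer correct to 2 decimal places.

Midpoints: 52.5, 67.5, 82.5, 97.5, 112.5, 127.5, 142.5, 157.5
Σfm = 8×52.5 + 7×67.5 + 10×82.5 + 10×97.5 + 11×112.5 + 14×127.5 + 16×142.5 + 14×157.5 = 10200
n = Σf = 90
Mean = 10200 / 90 = 113.3333

113.33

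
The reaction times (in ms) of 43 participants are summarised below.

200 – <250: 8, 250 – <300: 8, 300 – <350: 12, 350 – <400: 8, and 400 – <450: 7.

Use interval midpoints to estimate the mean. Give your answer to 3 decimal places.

322.674

Midpoints: 225, 275, 325, 375, 425
Σfm = 8×225 + 8×275 + 12×325 + 8×375 + 7×425 = 13875
n = Σf = 43
Mean = 13875 / 43 = 322.6744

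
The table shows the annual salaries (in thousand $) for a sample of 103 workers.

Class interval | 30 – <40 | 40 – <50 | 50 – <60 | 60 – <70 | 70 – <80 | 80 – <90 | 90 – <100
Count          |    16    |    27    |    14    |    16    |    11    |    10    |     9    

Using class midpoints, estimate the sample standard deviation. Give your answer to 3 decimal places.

Midpoints: 35, 45, 55, 65, 75, 85, 95
n = 103, Σfm = 6115, mean = 59.3689
Σfm² = 399575
Σf(m − x̄)² = Σfm² − (Σfm)²/n = 399575 − 6115²/103 = 36533.9806
Sample variance = 36533.9806 / 102 = 358.1763
Standard deviation = √358.1763 = 18.9255

18.926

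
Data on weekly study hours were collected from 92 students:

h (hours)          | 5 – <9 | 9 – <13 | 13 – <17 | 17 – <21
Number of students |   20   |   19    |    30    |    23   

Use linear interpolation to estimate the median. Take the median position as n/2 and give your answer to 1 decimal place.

Cumulative frequencies: 20, 39, 69, 92
n = 92; position = n/2 = 46.
This falls in the class 13 – <17: L = 13, F = 39, f = 30, h = 4.
Median ≈ 13 + ((46 − 39) / 30) × 4 = 13.9333

13.9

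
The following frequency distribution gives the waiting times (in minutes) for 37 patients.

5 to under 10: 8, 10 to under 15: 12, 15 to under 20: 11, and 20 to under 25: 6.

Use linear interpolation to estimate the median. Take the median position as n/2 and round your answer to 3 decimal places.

Cumulative frequencies: 8, 20, 31, 37
n = 37; position = n/2 = 18.5.
This falls in the class 10 to under 15: L = 10, F = 8, f = 12, h = 5.
Median ≈ 10 + ((18.5 − 8) / 12) × 5 = 14.3750

14.375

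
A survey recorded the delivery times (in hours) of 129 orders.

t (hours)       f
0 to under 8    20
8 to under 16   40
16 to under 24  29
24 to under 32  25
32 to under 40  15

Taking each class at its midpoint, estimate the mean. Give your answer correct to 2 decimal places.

18.45

Midpoints: 4, 12, 20, 28, 36
Σfm = 20×4 + 40×12 + 29×20 + 25×28 + 15×36 = 2380
n = Σf = 129
Mean = 2380 / 129 = 18.4496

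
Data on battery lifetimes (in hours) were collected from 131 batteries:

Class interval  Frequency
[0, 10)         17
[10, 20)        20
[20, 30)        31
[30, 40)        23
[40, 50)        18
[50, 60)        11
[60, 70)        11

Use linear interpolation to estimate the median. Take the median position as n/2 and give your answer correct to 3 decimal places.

Cumulative frequencies: 17, 37, 68, 91, 109, 120, 131
n = 131; position = n/2 = 65.5.
This falls in the class [20, 30): L = 20, F = 37, f = 31, h = 10.
Median ≈ 20 + ((65.5 − 37) / 31) × 10 = 29.1935

29.194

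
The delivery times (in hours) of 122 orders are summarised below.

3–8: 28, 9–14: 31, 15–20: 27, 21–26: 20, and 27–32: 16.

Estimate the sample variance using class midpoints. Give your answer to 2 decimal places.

64.55

Midpoints: 5.5, 11.5, 17.5, 23.5, 29.5
n = 122, Σfm = 1925, mean = 15.7787
Σfm² = 38184.5
Σf(m − x̄)² = Σfm² − (Σfm)²/n = 38184.5 − 1925²/122 = 7810.5246
Sample variance = 7810.5246 / 121 = 64.5498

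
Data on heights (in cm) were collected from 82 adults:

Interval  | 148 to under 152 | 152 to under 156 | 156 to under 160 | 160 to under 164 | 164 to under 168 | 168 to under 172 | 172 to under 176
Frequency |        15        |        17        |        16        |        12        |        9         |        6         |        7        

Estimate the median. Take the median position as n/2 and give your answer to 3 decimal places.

Cumulative frequencies: 15, 32, 48, 60, 69, 75, 82
n = 82; position = n/2 = 41.
This falls in the class 156 to under 160: L = 156, F = 32, f = 16, h = 4.
Median ≈ 156 + ((41 − 32) / 16) × 4 = 158.2500

158.250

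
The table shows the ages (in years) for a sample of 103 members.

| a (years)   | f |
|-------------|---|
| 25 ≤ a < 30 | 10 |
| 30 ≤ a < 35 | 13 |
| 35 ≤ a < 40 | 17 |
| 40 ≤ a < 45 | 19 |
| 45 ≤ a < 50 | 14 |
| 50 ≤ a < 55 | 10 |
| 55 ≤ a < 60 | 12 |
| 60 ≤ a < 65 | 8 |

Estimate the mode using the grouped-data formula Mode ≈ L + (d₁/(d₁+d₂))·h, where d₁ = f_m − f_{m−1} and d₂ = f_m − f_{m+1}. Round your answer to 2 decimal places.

41.43

Modal class: 40 ≤ a < 45 (highest frequency 19).
d₁ = 19 − 17 = 2, d₂ = 19 − 14 = 5
Mode ≈ 40 + (2/(2+5)) × 5 = 40 + 1.4286 = 41.4286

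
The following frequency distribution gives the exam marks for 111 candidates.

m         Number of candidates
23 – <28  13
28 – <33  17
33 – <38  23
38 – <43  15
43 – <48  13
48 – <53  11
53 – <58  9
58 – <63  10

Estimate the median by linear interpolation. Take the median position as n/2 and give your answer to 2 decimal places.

Cumulative frequencies: 13, 30, 53, 68, 81, 92, 101, 111
n = 111; position = n/2 = 55.5.
This falls in the class 38 – <43: L = 38, F = 53, f = 15, h = 5.
Median ≈ 38 + ((55.5 − 53) / 15) × 5 = 38.8333

38.83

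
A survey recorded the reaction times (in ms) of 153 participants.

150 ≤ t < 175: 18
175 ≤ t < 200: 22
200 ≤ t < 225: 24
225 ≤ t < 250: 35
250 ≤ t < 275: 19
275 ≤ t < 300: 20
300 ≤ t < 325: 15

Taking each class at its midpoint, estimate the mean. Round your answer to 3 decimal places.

234.559

Midpoints: 162.5, 187.5, 212.5, 237.5, 262.5, 287.5, 312.5
Σfm = 18×162.5 + 22×187.5 + 24×212.5 + 35×237.5 + 19×262.5 + 20×287.5 + 15×312.5 = 35887.5
n = Σf = 153
Mean = 35887.5 / 153 = 234.5588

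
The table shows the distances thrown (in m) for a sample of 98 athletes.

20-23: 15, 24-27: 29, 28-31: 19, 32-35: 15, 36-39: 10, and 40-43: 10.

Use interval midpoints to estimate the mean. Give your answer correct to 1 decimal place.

29.7

Midpoints: 21.5, 25.5, 29.5, 33.5, 37.5, 41.5
Σfm = 15×21.5 + 29×25.5 + 19×29.5 + 15×33.5 + 10×37.5 + 10×41.5 = 2915
n = Σf = 98
Mean = 2915 / 98 = 29.7449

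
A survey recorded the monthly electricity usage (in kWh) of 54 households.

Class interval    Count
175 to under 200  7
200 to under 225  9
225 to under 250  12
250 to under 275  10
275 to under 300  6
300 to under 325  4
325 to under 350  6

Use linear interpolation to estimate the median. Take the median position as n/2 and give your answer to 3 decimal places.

247.917

Cumulative frequencies: 7, 16, 28, 38, 44, 48, 54
n = 54; position = n/2 = 27.
This falls in the class 225 to under 250: L = 225, F = 16, f = 12, h = 25.
Median ≈ 225 + ((27 − 16) / 12) × 25 = 247.9167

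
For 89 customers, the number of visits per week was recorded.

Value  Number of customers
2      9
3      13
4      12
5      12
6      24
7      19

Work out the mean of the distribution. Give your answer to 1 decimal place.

5.0

Values: 2, 3, 4, 5, 6, 7
Σfx = 9×2 + 13×3 + 12×4 + 12×5 + 24×6 + 19×7 = 442
n = Σf = 89
Mean = 442 / 89 = 4.9663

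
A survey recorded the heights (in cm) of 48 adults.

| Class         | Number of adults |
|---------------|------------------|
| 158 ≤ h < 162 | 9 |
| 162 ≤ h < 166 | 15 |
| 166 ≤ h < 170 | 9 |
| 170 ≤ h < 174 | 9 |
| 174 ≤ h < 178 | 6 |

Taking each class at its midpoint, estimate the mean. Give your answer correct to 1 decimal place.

167.0

Midpoints: 160, 164, 168, 172, 176
Σfm = 9×160 + 15×164 + 9×168 + 9×172 + 6×176 = 8016
n = Σf = 48
Mean = 8016 / 48 = 167.0000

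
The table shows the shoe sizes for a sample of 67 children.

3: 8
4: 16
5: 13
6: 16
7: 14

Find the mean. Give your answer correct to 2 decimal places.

Values: 3, 4, 5, 6, 7
Σfx = 8×3 + 16×4 + 13×5 + 16×6 + 14×7 = 347
n = Σf = 67
Mean = 347 / 67 = 5.1791

5.18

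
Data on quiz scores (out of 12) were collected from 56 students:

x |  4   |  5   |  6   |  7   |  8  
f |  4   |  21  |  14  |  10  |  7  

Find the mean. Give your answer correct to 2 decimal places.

5.91

Values: 4, 5, 6, 7, 8
Σfx = 4×4 + 21×5 + 14×6 + 10×7 + 7×8 = 331
n = Σf = 56
Mean = 331 / 56 = 5.9107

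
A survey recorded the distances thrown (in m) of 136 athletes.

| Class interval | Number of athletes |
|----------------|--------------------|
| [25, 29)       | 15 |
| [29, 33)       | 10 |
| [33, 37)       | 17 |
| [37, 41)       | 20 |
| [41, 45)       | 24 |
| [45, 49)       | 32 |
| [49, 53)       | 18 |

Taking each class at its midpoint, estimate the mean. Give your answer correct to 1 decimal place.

40.8

Midpoints: 27, 31, 35, 39, 43, 47, 51
Σfm = 15×27 + 10×31 + 17×35 + 20×39 + 24×43 + 32×47 + 18×51 = 5544
n = Σf = 136
Mean = 5544 / 136 = 40.7647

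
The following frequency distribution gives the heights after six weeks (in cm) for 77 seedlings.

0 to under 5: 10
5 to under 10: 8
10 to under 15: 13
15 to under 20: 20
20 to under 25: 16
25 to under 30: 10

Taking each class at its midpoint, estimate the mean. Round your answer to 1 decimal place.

16.0

Midpoints: 2.5, 7.5, 12.5, 17.5, 22.5, 27.5
Σfm = 10×2.5 + 8×7.5 + 13×12.5 + 20×17.5 + 16×22.5 + 10×27.5 = 1232.5
n = Σf = 77
Mean = 1232.5 / 77 = 16.0065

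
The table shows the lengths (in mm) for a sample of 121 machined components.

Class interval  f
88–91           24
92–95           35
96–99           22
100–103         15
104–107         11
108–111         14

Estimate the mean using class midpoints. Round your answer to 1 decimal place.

97.4

Midpoints: 89.5, 93.5, 97.5, 101.5, 105.5, 109.5
Σfm = 24×89.5 + 35×93.5 + 22×97.5 + 15×101.5 + 11×105.5 + 14×109.5 = 11781.5
n = Σf = 121
Mean = 11781.5 / 121 = 97.3678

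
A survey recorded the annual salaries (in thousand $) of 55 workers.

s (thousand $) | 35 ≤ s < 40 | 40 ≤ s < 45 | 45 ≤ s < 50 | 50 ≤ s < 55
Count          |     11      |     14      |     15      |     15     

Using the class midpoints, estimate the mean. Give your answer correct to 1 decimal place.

Midpoints: 37.5, 42.5, 47.5, 52.5
Σfm = 11×37.5 + 14×42.5 + 15×47.5 + 15×52.5 = 2507.5
n = Σf = 55
Mean = 2507.5 / 55 = 45.5909

45.6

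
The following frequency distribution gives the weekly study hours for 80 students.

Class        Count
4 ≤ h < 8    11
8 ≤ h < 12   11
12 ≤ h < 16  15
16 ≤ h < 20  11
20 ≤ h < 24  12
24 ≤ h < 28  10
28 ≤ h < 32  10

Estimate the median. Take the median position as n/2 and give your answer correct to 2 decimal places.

17.09

Cumulative frequencies: 11, 22, 37, 48, 60, 70, 80
n = 80; position = n/2 = 40.
This falls in the class 16 ≤ h < 20: L = 16, F = 37, f = 11, h = 4.
Median ≈ 16 + ((40 − 37) / 11) × 4 = 17.0909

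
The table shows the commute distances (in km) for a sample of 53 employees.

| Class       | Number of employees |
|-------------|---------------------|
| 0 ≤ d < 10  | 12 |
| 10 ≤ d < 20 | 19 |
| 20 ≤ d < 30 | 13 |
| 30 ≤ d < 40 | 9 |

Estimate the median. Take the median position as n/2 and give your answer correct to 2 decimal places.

17.63

Cumulative frequencies: 12, 31, 44, 53
n = 53; position = n/2 = 26.5.
This falls in the class 10 ≤ d < 20: L = 10, F = 12, f = 19, h = 10.
Median ≈ 10 + ((26.5 − 12) / 19) × 10 = 17.6316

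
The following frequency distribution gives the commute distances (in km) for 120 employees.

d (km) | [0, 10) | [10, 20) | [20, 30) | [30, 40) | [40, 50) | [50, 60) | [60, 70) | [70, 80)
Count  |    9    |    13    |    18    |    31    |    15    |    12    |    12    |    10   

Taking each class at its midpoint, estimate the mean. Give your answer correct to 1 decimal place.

38.7

Midpoints: 5, 15, 25, 35, 45, 55, 65, 75
Σfm = 9×5 + 13×15 + 18×25 + 31×35 + 15×45 + 12×55 + 12×65 + 10×75 = 4640
n = Σf = 120
Mean = 4640 / 120 = 38.6667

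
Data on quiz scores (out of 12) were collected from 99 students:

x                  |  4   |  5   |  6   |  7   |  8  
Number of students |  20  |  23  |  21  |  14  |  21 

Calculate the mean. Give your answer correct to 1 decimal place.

5.9

Values: 4, 5, 6, 7, 8
Σfx = 20×4 + 23×5 + 21×6 + 14×7 + 21×8 = 587
n = Σf = 99
Mean = 587 / 99 = 5.9293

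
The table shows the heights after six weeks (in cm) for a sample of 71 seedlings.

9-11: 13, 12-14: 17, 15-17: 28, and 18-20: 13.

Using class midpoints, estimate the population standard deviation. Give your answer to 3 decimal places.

Midpoints: 10, 13, 16, 19
n = 71, Σfm = 1046, mean = 14.7324
Σfm² = 16034
Σf(m − x̄)² = Σfm² − (Σfm)²/n = 16034 − 1046²/71 = 623.9155
Population variance = 623.9155 / 71 = 8.7875
Standard deviation = √8.7875 = 2.9644

2.964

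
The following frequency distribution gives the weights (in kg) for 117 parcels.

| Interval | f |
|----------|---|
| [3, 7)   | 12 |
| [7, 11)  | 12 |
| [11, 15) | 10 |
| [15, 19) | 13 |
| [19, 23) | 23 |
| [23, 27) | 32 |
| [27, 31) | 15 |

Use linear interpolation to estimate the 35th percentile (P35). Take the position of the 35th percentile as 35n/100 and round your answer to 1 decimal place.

Cumulative frequencies: 12, 24, 34, 47, 70, 102, 117
n = 117; position = 35n/100 = 40.95.
This falls in the class [15, 19): L = 15, F = 34, f = 13, h = 4.
35th percentile ≈ 15 + ((40.95 − 34) / 13) × 4 = 17.1385

17.1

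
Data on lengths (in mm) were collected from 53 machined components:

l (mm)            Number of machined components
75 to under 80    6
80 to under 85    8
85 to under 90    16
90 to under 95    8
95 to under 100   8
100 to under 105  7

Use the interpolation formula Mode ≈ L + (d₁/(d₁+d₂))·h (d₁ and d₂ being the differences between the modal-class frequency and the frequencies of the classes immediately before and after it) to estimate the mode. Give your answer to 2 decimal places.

87.50

Modal class: 85 to under 90 (highest frequency 16).
d₁ = 16 − 8 = 8, d₂ = 16 − 8 = 8
Mode ≈ 85 + (8/(8+8)) × 5 = 85 + 2.5000 = 87.5000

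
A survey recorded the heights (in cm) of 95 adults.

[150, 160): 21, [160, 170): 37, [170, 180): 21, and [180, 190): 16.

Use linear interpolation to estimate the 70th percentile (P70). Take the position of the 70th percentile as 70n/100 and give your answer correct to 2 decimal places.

174.05

Cumulative frequencies: 21, 58, 79, 95
n = 95; position = 70n/100 = 66.5.
This falls in the class [170, 180): L = 170, F = 58, f = 21, h = 10.
70th percentile ≈ 170 + ((66.5 − 58) / 21) × 10 = 174.0476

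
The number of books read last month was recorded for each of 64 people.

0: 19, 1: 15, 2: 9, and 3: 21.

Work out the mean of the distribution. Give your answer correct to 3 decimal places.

1.500

Values: 0, 1, 2, 3
Σfx = 19×0 + 15×1 + 9×2 + 21×3 = 96
n = Σf = 64
Mean = 96 / 64 = 1.5000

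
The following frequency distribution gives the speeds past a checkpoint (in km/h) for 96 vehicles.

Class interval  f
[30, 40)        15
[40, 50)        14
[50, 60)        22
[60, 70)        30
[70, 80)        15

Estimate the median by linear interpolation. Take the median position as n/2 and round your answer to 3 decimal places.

58.636

Cumulative frequencies: 15, 29, 51, 81, 96
n = 96; position = n/2 = 48.
This falls in the class [50, 60): L = 50, F = 29, f = 22, h = 10.
Median ≈ 50 + ((48 − 29) / 22) × 10 = 58.6364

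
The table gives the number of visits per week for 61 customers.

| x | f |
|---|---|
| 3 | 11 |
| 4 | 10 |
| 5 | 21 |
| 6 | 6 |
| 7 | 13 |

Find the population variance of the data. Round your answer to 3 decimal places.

Values: 3, 4, 5, 6, 7
n = 61, Σfx = 305, mean = 5.0000
Σfx² = 1637
Σf(x − x̄)² = Σfx² − (Σfx)²/n = 1637 − 305²/61 = 112.0000
Population variance = 112.0000 / 61 = 1.8361

1.836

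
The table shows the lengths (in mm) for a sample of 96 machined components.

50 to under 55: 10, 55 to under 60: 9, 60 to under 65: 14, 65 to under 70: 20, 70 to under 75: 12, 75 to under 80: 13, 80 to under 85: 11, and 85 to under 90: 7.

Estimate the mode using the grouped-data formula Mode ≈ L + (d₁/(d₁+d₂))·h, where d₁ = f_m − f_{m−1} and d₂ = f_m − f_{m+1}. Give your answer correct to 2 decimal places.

67.14

Modal class: 65 to under 70 (highest frequency 20).
d₁ = 20 − 14 = 6, d₂ = 20 − 12 = 8
Mode ≈ 65 + (6/(6+8)) × 5 = 65 + 2.1429 = 67.1429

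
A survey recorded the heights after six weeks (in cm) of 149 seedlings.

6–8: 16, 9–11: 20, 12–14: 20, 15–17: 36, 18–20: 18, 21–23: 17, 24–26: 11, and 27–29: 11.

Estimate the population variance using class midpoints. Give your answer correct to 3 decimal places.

36.365

Midpoints: 7, 10, 13, 16, 19, 22, 25, 28
n = 149, Σfm = 2447, mean = 16.4228
Σfm² = 45605
Σf(m − x̄)² = Σfm² − (Σfm)²/n = 45605 − 2447²/149 = 5418.3624
Population variance = 5418.3624 / 149 = 36.3648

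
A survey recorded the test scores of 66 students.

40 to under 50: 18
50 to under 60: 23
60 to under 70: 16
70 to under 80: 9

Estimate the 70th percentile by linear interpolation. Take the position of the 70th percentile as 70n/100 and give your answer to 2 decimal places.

Cumulative frequencies: 18, 41, 57, 66
n = 66; position = 70n/100 = 46.2.
This falls in the class 60 to under 70: L = 60, F = 41, f = 16, h = 10.
70th percentile ≈ 60 + ((46.2 − 41) / 16) × 10 = 63.2500

63.25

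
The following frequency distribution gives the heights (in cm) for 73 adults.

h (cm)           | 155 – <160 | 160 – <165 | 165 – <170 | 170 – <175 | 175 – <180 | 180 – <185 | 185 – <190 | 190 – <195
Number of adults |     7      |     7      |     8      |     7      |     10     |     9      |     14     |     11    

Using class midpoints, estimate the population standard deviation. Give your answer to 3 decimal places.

Midpoints: 157.5, 162.5, 167.5, 172.5, 177.5, 182.5, 187.5, 192.5
n = 73, Σfm = 12947.5, mean = 177.3630
Σfm² = 2305856.25
Σf(m − x̄)² = Σfm² − (Σfm)²/n = 2305856.25 − 12947.5²/73 = 9448.6301
Population variance = 9448.6301 / 73 = 129.4333
Standard deviation = √129.4333 = 11.3769

11.377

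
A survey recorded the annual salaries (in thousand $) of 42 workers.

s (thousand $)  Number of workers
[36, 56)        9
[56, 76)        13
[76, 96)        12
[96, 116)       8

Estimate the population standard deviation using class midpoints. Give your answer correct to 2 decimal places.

Midpoints: 46, 66, 86, 106
n = 42, Σfm = 3152, mean = 75.0476
Σfm² = 254312
Σf(m − x̄)² = Σfm² − (Σfm)²/n = 254312 − 3152²/42 = 17761.9048
Population variance = 17761.9048 / 42 = 422.9025
Standard deviation = √422.9025 = 20.5646

20.56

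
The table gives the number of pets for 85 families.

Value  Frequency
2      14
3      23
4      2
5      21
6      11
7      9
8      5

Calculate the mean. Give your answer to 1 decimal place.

4.5

Values: 2, 3, 4, 5, 6, 7, 8
Σfx = 14×2 + 23×3 + 2×4 + 21×5 + 11×6 + 9×7 + 5×8 = 379
n = Σf = 85
Mean = 379 / 85 = 4.4588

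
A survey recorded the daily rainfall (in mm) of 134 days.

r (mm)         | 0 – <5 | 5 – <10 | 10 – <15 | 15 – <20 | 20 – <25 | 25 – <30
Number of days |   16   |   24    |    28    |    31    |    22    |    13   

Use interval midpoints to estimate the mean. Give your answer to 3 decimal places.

Midpoints: 2.5, 7.5, 12.5, 17.5, 22.5, 27.5
Σfm = 16×2.5 + 24×7.5 + 28×12.5 + 31×17.5 + 22×22.5 + 13×27.5 = 1965
n = Σf = 134
Mean = 1965 / 134 = 14.6642

14.664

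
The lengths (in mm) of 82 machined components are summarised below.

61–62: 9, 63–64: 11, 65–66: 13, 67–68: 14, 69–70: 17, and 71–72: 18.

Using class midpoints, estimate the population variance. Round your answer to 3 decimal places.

Midpoints: 61.5, 63.5, 65.5, 67.5, 69.5, 71.5
n = 82, Σfm = 5517, mean = 67.2805
Σfm² = 372090.5
Σf(m − x̄)² = Σfm² − (Σfm)²/n = 372090.5 − 5517²/82 = 904.0488
Population variance = 904.0488 / 82 = 11.0250

11.025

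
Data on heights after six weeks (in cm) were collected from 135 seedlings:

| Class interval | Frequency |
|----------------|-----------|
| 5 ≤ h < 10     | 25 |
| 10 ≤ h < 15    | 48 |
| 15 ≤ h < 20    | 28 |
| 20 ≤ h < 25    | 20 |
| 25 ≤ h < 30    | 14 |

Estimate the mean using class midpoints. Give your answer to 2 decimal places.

Midpoints: 7.5, 12.5, 17.5, 22.5, 27.5
Σfm = 25×7.5 + 48×12.5 + 28×17.5 + 20×22.5 + 14×27.5 = 2112.5
n = Σf = 135
Mean = 2112.5 / 135 = 15.6481

15.65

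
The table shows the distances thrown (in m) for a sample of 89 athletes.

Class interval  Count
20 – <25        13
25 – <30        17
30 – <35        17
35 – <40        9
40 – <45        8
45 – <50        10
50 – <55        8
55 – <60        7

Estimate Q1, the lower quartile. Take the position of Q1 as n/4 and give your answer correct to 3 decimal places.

27.721

Cumulative frequencies: 13, 30, 47, 56, 64, 74, 82, 89
n = 89; position = n/4 = 22.25.
This falls in the class 25 – <30: L = 25, F = 13, f = 17, h = 5.
Lower quartile ≈ 25 + ((22.25 − 13) / 17) × 5 = 27.7206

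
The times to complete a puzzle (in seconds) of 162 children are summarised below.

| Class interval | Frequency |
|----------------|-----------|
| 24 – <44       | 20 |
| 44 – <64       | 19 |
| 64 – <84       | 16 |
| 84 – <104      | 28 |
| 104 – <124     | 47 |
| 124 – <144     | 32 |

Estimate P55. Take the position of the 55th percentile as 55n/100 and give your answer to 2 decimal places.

Cumulative frequencies: 20, 39, 55, 83, 130, 162
n = 162; position = 55n/100 = 89.1.
This falls in the class 104 – <124: L = 104, F = 83, f = 47, h = 20.
55th percentile ≈ 104 + ((89.1 − 83) / 47) × 20 = 106.5957

106.60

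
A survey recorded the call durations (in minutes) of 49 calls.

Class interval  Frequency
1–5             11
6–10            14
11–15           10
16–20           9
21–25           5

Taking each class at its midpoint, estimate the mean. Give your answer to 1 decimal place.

11.3

Midpoints: 3, 8, 13, 18, 23
Σfm = 11×3 + 14×8 + 10×13 + 9×18 + 5×23 = 552
n = Σf = 49
Mean = 552 / 49 = 11.2653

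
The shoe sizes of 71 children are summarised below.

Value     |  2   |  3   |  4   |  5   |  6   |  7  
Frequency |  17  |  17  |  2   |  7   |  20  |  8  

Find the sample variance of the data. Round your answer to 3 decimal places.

Values: 2, 3, 4, 5, 6, 7
n = 71, Σfx = 304, mean = 4.2817
Σfx² = 1540
Σf(x − x̄)² = Σfx² − (Σfx)²/n = 1540 − 304²/71 = 238.3662
Sample variance = 238.3662 / 70 = 3.4052

3.405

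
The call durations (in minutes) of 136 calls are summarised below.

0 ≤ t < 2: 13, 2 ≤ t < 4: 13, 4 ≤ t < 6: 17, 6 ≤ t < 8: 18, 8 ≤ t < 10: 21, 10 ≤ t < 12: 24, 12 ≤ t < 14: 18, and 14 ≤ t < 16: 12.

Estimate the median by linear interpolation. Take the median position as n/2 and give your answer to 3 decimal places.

Cumulative frequencies: 13, 26, 43, 61, 82, 106, 124, 136
n = 136; position = n/2 = 68.
This falls in the class 8 ≤ t < 10: L = 8, F = 61, f = 21, h = 2.
Median ≈ 8 + ((68 − 61) / 21) × 2 = 8.6667

8.667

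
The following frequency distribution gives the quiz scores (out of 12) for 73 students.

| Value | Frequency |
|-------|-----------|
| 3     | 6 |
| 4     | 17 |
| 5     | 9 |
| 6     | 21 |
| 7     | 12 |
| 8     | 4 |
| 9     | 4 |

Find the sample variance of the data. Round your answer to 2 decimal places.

2.55

Values: 3, 4, 5, 6, 7, 8, 9
n = 73, Σfx = 409, mean = 5.6027
Σfx² = 2475
Σf(x − x̄)² = Σfx² − (Σfx)²/n = 2475 − 409²/73 = 183.4795
Sample variance = 183.4795 / 72 = 2.5483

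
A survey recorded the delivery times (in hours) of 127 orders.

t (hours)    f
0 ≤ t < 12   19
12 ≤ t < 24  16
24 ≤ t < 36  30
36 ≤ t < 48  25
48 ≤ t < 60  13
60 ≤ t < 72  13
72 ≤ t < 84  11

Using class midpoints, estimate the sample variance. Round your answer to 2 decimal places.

Midpoints: 6, 18, 30, 42, 54, 66, 78
n = 127, Σfm = 4770, mean = 37.5591
Σfm² = 238428
Σf(m − x̄)² = Σfm² − (Σfm)²/n = 238428 − 4770²/127 = 59271.3071
Sample variance = 59271.3071 / 126 = 470.4072

470.41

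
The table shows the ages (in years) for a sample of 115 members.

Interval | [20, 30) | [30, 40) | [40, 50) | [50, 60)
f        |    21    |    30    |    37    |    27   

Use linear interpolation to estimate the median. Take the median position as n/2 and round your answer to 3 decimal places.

41.757

Cumulative frequencies: 21, 51, 88, 115
n = 115; position = n/2 = 57.5.
This falls in the class [40, 50): L = 40, F = 51, f = 37, h = 10.
Median ≈ 40 + ((57.5 − 51) / 37) × 10 = 41.7568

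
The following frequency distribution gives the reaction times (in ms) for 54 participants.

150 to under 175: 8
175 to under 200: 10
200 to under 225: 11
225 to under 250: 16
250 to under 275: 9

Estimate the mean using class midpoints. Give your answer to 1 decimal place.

Midpoints: 162.5, 187.5, 212.5, 237.5, 262.5
Σfm = 8×162.5 + 10×187.5 + 11×212.5 + 16×237.5 + 9×262.5 = 11675
n = Σf = 54
Mean = 11675 / 54 = 216.2037

216.2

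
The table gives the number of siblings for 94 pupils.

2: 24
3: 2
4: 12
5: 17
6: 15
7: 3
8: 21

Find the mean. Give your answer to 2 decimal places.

Values: 2, 3, 4, 5, 6, 7, 8
Σfx = 24×2 + 2×3 + 12×4 + 17×5 + 15×6 + 3×7 + 21×8 = 466
n = Σf = 94
Mean = 466 / 94 = 4.9574

4.96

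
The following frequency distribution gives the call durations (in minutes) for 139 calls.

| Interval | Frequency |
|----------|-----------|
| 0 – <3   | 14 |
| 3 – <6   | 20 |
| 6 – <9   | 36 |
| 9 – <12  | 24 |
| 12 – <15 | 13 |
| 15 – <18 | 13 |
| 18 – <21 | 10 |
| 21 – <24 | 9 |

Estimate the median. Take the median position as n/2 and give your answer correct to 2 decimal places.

8.96

Cumulative frequencies: 14, 34, 70, 94, 107, 120, 130, 139
n = 139; position = n/2 = 69.5.
This falls in the class 6 – <9: L = 6, F = 34, f = 36, h = 3.
Median ≈ 6 + ((69.5 − 34) / 36) × 3 = 8.9583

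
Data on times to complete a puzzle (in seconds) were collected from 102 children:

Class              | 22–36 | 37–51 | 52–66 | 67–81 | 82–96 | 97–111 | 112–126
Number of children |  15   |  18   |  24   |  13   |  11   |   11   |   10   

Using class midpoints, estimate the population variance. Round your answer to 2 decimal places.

791.26

Midpoints: 29, 44, 59, 74, 89, 104, 119
n = 102, Σfm = 6918, mean = 67.8235
Σfm² = 549912
Σf(m − x̄)² = Σfm² − (Σfm)²/n = 549912 − 6918²/102 = 80708.8235
Population variance = 80708.8235 / 102 = 791.2630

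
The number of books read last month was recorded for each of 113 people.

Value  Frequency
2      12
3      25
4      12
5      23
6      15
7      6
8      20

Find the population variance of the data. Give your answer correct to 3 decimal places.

Values: 2, 3, 4, 5, 6, 7, 8
n = 113, Σfx = 554, mean = 4.9027
Σfx² = 3154
Σf(x − x̄)² = Σfx² − (Σfx)²/n = 3154 − 554²/113 = 437.9292
Population variance = 437.9292 / 113 = 3.8755

3.875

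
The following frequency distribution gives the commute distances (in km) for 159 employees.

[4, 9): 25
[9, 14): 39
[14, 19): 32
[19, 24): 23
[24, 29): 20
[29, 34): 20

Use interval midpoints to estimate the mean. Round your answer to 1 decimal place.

Midpoints: 6.5, 11.5, 16.5, 21.5, 26.5, 31.5
Σfm = 25×6.5 + 39×11.5 + 32×16.5 + 23×21.5 + 20×26.5 + 20×31.5 = 2793.5
n = Σf = 159
Mean = 2793.5 / 159 = 17.5692

17.6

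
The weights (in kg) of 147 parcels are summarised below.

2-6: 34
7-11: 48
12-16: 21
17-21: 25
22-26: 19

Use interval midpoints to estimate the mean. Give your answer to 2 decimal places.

Midpoints: 4, 9, 14, 19, 24
Σfm = 34×4 + 48×9 + 21×14 + 25×19 + 19×24 = 1793
n = Σf = 147
Mean = 1793 / 147 = 12.1973

12.20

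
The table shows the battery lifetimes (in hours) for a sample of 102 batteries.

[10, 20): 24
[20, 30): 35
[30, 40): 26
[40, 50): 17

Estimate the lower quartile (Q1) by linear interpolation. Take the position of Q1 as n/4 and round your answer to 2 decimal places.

Cumulative frequencies: 24, 59, 85, 102
n = 102; position = n/4 = 25.5.
This falls in the class [20, 30): L = 20, F = 24, f = 35, h = 10.
Lower quartile ≈ 20 + ((25.5 − 24) / 35) × 10 = 20.4286

20.43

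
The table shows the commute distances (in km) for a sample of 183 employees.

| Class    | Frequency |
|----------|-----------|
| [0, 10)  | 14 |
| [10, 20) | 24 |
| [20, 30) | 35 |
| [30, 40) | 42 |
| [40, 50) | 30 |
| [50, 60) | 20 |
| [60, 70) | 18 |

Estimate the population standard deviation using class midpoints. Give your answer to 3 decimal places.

Midpoints: 5, 15, 25, 35, 45, 55, 65
n = 183, Σfm = 6395, mean = 34.9454
Σfm² = 276375
Σf(m − x̄)² = Σfm² − (Σfm)²/n = 276375 − 6395²/183 = 52899.4536
Population variance = 52899.4536 / 183 = 289.0681
Standard deviation = √289.0681 = 17.0020

17.002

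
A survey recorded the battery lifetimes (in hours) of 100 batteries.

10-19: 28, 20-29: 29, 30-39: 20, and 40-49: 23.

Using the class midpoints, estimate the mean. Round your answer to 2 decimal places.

28.30

Midpoints: 14.5, 24.5, 34.5, 44.5
Σfm = 28×14.5 + 29×24.5 + 20×34.5 + 23×44.5 = 2830
n = Σf = 100
Mean = 2830 / 100 = 28.3000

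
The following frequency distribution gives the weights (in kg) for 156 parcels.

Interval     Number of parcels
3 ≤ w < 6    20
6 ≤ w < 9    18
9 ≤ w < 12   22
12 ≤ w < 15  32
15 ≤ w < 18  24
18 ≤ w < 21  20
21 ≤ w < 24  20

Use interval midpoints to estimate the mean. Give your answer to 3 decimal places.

13.615

Midpoints: 4.5, 7.5, 10.5, 13.5, 16.5, 19.5, 22.5
Σfm = 20×4.5 + 18×7.5 + 22×10.5 + 32×13.5 + 24×16.5 + 20×19.5 + 20×22.5 = 2124
n = Σf = 156
Mean = 2124 / 156 = 13.6154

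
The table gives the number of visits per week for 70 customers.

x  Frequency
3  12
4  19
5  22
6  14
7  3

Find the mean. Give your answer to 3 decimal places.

4.671

Values: 3, 4, 5, 6, 7
Σfx = 12×3 + 19×4 + 22×5 + 14×6 + 3×7 = 327
n = Σf = 70
Mean = 327 / 70 = 4.6714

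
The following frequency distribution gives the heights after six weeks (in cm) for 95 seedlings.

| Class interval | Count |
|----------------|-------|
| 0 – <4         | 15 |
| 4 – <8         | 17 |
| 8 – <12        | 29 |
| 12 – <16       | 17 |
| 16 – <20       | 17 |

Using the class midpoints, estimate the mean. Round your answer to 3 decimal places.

10.168

Midpoints: 2, 6, 10, 14, 18
Σfm = 15×2 + 17×6 + 29×10 + 17×14 + 17×18 = 966
n = Σf = 95
Mean = 966 / 95 = 10.1684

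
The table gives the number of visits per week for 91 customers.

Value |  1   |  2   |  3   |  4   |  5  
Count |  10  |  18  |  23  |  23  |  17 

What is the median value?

3

Cumulative frequencies: 10, 28, 51, 74, 91
n = 91, so the median is the value in position (n+1)/2 = 46.
Position 46 falls at value 3.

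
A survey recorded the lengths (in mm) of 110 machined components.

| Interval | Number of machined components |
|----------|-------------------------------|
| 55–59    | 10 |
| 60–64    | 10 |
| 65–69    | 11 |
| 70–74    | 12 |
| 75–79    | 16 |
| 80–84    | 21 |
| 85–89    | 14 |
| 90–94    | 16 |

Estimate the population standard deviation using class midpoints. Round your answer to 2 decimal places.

Midpoints: 57, 62, 67, 72, 77, 82, 87, 92
n = 110, Σfm = 8435, mean = 76.6818
Σfm² = 659975
Σf(m − x̄)² = Σfm² − (Σfm)²/n = 659975 − 8435²/110 = 13163.8636
Population variance = 13163.8636 / 110 = 119.6715
Standard deviation = √119.6715 = 10.9394

10.94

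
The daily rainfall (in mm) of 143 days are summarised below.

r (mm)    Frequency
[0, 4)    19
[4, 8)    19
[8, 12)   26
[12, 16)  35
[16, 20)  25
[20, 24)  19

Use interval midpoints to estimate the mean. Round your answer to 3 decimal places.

12.378

Midpoints: 2, 6, 10, 14, 18, 22
Σfm = 19×2 + 19×6 + 26×10 + 35×14 + 25×18 + 19×22 = 1770
n = Σf = 143
Mean = 1770 / 143 = 12.3776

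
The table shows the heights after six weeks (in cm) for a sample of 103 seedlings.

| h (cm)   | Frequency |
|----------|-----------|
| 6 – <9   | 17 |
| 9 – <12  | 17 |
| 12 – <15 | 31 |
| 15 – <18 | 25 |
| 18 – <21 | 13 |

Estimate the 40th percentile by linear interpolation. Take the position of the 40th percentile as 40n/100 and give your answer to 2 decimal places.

12.70

Cumulative frequencies: 17, 34, 65, 90, 103
n = 103; position = 40n/100 = 41.2.
This falls in the class 12 – <15: L = 12, F = 34, f = 31, h = 3.
40th percentile ≈ 12 + ((41.2 − 34) / 31) × 3 = 12.6968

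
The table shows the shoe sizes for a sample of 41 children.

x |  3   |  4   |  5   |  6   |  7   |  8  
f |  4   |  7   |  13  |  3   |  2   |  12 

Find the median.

Cumulative frequencies: 4, 11, 24, 27, 29, 41
n = 41, so the median is the value in position (n+1)/2 = 21.
Position 21 falls at value 5.

5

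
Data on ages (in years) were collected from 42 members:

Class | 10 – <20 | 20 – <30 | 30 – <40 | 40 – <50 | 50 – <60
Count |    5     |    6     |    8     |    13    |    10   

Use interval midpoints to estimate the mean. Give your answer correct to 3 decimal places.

39.048

Midpoints: 15, 25, 35, 45, 55
Σfm = 5×15 + 6×25 + 8×35 + 13×45 + 10×55 = 1640
n = Σf = 42
Mean = 1640 / 42 = 39.0476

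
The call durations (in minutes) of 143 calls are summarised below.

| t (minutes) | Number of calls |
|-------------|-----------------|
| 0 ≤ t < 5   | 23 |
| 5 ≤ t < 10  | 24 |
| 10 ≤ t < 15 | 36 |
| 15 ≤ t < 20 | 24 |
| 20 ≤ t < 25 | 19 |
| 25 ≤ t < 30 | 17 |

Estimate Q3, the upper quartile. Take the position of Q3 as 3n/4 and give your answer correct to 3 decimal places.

Cumulative frequencies: 23, 47, 83, 107, 126, 143
n = 143; position = 3n/4 = 107.25.
This falls in the class 20 ≤ t < 25: L = 20, F = 107, f = 19, h = 5.
Upper quartile ≈ 20 + ((107.25 − 107) / 19) × 5 = 20.0658

20.066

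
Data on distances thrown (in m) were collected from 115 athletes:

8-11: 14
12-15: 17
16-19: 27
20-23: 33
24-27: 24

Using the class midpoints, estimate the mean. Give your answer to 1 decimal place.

Midpoints: 9.5, 13.5, 17.5, 21.5, 25.5
Σfm = 14×9.5 + 17×13.5 + 27×17.5 + 33×21.5 + 24×25.5 = 2156.5
n = Σf = 115
Mean = 2156.5 / 115 = 18.7522

18.8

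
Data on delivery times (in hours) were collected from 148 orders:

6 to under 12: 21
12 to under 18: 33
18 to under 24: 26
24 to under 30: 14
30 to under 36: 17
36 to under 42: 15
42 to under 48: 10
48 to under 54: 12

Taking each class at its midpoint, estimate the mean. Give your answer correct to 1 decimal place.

25.8

Midpoints: 9, 15, 21, 27, 33, 39, 45, 51
Σfm = 21×9 + 33×15 + 26×21 + 14×27 + 17×33 + 15×39 + 10×45 + 12×51 = 3816
n = Σf = 148
Mean = 3816 / 148 = 25.7838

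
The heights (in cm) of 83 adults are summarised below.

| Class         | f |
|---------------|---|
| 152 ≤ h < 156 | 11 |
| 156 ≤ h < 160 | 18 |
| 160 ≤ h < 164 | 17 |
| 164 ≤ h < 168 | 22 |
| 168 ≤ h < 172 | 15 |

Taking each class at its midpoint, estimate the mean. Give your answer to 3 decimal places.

162.578

Midpoints: 154, 158, 162, 166, 170
Σfm = 11×154 + 18×158 + 17×162 + 22×166 + 15×170 = 13494
n = Σf = 83
Mean = 13494 / 83 = 162.5783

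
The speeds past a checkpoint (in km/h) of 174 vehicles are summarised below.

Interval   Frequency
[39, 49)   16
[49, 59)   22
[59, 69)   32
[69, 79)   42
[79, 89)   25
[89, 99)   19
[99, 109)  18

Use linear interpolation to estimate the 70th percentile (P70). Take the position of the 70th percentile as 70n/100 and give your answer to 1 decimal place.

Cumulative frequencies: 16, 38, 70, 112, 137, 156, 174
n = 174; position = 70n/100 = 121.8.
This falls in the class [79, 89): L = 79, F = 112, f = 25, h = 10.
70th percentile ≈ 79 + ((121.8 − 112) / 25) × 10 = 82.9200

82.9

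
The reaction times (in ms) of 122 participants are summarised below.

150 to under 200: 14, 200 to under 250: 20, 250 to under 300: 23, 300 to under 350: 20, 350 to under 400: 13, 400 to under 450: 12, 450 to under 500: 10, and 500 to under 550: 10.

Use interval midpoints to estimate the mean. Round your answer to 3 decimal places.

Midpoints: 175, 225, 275, 325, 375, 425, 475, 525
Σfm = 14×175 + 20×225 + 23×275 + 20×325 + 13×375 + 12×425 + 10×475 + 10×525 = 39750
n = Σf = 122
Mean = 39750 / 122 = 325.8197

325.820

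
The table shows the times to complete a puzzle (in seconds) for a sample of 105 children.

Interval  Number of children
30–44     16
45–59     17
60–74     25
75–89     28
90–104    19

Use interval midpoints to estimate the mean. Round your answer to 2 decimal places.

69.43

Midpoints: 37, 52, 67, 82, 97
Σfm = 16×37 + 17×52 + 25×67 + 28×82 + 19×97 = 7290
n = Σf = 105
Mean = 7290 / 105 = 69.4286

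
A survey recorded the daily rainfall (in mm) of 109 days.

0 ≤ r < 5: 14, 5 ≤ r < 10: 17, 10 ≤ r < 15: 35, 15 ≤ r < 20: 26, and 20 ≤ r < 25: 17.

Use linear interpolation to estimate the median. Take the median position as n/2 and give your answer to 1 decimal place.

Cumulative frequencies: 14, 31, 66, 92, 109
n = 109; position = n/2 = 54.5.
This falls in the class 10 ≤ r < 15: L = 10, F = 31, f = 35, h = 5.
Median ≈ 10 + ((54.5 − 31) / 35) × 5 = 13.3571

13.4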